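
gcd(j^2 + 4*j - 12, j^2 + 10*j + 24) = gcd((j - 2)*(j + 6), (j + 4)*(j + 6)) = j + 6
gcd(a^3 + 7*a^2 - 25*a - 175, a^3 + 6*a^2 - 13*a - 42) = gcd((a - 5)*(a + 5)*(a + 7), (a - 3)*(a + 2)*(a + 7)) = a + 7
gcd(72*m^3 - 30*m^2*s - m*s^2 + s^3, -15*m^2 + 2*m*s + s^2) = -3*m + s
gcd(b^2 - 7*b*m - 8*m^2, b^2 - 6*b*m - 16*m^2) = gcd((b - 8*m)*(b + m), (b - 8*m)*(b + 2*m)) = b - 8*m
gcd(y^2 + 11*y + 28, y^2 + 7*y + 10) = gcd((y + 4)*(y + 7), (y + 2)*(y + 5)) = 1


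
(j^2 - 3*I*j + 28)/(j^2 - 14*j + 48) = (j^2 - 3*I*j + 28)/(j^2 - 14*j + 48)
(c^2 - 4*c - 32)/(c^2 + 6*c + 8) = (c - 8)/(c + 2)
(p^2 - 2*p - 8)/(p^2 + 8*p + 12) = (p - 4)/(p + 6)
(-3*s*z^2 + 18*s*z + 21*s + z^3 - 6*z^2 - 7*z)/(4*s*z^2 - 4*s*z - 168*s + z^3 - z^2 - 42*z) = (-3*s*z - 3*s + z^2 + z)/(4*s*z + 24*s + z^2 + 6*z)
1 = 1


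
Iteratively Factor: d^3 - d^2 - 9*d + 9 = (d - 3)*(d^2 + 2*d - 3) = (d - 3)*(d + 3)*(d - 1)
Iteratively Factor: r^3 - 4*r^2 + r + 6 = (r - 3)*(r^2 - r - 2) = (r - 3)*(r + 1)*(r - 2)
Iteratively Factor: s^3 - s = (s - 1)*(s^2 + s) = (s - 1)*(s + 1)*(s)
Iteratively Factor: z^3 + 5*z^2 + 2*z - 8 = (z + 4)*(z^2 + z - 2) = (z + 2)*(z + 4)*(z - 1)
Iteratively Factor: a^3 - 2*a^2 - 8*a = (a + 2)*(a^2 - 4*a) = a*(a + 2)*(a - 4)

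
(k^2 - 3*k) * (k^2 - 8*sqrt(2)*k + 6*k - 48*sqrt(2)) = k^4 - 8*sqrt(2)*k^3 + 3*k^3 - 24*sqrt(2)*k^2 - 18*k^2 + 144*sqrt(2)*k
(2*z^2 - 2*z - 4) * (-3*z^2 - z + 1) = -6*z^4 + 4*z^3 + 16*z^2 + 2*z - 4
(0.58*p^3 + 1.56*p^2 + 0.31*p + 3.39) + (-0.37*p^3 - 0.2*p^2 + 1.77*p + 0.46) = 0.21*p^3 + 1.36*p^2 + 2.08*p + 3.85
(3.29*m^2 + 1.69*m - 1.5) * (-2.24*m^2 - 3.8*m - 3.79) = -7.3696*m^4 - 16.2876*m^3 - 15.5311*m^2 - 0.705100000000001*m + 5.685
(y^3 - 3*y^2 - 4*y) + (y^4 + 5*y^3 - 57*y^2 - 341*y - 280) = y^4 + 6*y^3 - 60*y^2 - 345*y - 280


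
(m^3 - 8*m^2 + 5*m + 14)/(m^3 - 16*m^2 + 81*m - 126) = (m^2 - m - 2)/(m^2 - 9*m + 18)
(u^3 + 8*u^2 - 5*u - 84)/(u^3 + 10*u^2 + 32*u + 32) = (u^2 + 4*u - 21)/(u^2 + 6*u + 8)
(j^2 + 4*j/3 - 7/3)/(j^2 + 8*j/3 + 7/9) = 3*(j - 1)/(3*j + 1)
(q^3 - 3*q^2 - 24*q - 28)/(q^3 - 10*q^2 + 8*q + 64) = (q^2 - 5*q - 14)/(q^2 - 12*q + 32)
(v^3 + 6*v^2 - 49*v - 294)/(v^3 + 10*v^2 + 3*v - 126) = (v - 7)/(v - 3)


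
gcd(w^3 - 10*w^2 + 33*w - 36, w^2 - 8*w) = 1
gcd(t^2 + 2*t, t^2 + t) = t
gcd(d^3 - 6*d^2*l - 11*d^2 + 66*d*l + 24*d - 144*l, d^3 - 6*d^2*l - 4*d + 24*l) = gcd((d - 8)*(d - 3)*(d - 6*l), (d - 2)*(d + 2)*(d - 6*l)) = d - 6*l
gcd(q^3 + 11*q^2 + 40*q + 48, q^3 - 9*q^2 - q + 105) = q + 3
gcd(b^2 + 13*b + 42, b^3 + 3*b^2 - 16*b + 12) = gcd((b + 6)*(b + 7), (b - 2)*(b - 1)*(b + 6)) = b + 6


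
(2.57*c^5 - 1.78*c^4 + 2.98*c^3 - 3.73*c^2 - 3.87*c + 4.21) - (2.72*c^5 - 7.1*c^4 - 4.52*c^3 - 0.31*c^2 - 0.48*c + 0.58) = -0.15*c^5 + 5.32*c^4 + 7.5*c^3 - 3.42*c^2 - 3.39*c + 3.63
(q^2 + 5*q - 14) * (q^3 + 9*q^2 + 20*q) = q^5 + 14*q^4 + 51*q^3 - 26*q^2 - 280*q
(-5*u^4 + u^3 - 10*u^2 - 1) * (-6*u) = 30*u^5 - 6*u^4 + 60*u^3 + 6*u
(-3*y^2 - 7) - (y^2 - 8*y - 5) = -4*y^2 + 8*y - 2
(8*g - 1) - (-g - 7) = 9*g + 6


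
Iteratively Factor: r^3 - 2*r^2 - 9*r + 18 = (r + 3)*(r^2 - 5*r + 6) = (r - 2)*(r + 3)*(r - 3)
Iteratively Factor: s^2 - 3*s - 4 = (s + 1)*(s - 4)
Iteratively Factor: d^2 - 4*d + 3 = (d - 1)*(d - 3)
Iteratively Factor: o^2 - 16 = (o + 4)*(o - 4)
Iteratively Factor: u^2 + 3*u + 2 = (u + 2)*(u + 1)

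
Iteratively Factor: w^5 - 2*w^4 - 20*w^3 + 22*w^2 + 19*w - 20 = (w - 1)*(w^4 - w^3 - 21*w^2 + w + 20) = (w - 1)*(w + 4)*(w^3 - 5*w^2 - w + 5) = (w - 5)*(w - 1)*(w + 4)*(w^2 - 1) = (w - 5)*(w - 1)*(w + 1)*(w + 4)*(w - 1)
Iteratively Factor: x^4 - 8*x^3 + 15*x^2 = (x - 3)*(x^3 - 5*x^2) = (x - 5)*(x - 3)*(x^2) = x*(x - 5)*(x - 3)*(x)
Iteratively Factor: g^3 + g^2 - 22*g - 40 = (g + 2)*(g^2 - g - 20) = (g + 2)*(g + 4)*(g - 5)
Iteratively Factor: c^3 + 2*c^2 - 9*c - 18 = (c + 3)*(c^2 - c - 6) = (c + 2)*(c + 3)*(c - 3)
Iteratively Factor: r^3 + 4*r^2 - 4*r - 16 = (r + 4)*(r^2 - 4) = (r - 2)*(r + 4)*(r + 2)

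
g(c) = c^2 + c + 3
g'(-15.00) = -29.00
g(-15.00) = 213.00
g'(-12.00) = -23.00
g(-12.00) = 135.00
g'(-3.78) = -6.56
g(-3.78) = 13.51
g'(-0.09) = 0.82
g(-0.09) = 2.92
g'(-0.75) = -0.50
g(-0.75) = 2.81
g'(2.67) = 6.34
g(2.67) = 12.80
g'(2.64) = 6.28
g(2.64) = 12.61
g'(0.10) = 1.20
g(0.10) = 3.11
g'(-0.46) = 0.08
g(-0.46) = 2.75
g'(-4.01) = -7.02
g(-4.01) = 15.07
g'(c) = 2*c + 1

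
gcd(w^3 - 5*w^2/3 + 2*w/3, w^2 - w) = w^2 - w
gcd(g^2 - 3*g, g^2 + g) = g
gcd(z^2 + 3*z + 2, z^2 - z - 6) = z + 2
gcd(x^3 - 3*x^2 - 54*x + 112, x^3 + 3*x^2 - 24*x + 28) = x^2 + 5*x - 14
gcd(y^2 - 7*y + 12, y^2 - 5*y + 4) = y - 4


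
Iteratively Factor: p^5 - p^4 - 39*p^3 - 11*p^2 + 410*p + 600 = (p - 5)*(p^4 + 4*p^3 - 19*p^2 - 106*p - 120) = (p - 5)*(p + 2)*(p^3 + 2*p^2 - 23*p - 60) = (p - 5)*(p + 2)*(p + 4)*(p^2 - 2*p - 15) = (p - 5)*(p + 2)*(p + 3)*(p + 4)*(p - 5)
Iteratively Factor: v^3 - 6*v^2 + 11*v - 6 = (v - 2)*(v^2 - 4*v + 3) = (v - 3)*(v - 2)*(v - 1)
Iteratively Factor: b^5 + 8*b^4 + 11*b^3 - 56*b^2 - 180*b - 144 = (b - 3)*(b^4 + 11*b^3 + 44*b^2 + 76*b + 48) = (b - 3)*(b + 2)*(b^3 + 9*b^2 + 26*b + 24) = (b - 3)*(b + 2)^2*(b^2 + 7*b + 12) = (b - 3)*(b + 2)^2*(b + 4)*(b + 3)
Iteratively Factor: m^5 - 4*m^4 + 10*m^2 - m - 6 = (m - 1)*(m^4 - 3*m^3 - 3*m^2 + 7*m + 6) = (m - 2)*(m - 1)*(m^3 - m^2 - 5*m - 3) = (m - 2)*(m - 1)*(m + 1)*(m^2 - 2*m - 3) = (m - 2)*(m - 1)*(m + 1)^2*(m - 3)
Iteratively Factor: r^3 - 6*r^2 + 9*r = (r - 3)*(r^2 - 3*r) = (r - 3)^2*(r)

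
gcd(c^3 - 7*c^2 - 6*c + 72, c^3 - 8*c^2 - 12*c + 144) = c - 6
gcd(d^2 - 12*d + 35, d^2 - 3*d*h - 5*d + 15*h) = d - 5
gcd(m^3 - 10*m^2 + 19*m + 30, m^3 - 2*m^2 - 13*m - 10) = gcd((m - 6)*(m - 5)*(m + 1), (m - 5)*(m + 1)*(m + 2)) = m^2 - 4*m - 5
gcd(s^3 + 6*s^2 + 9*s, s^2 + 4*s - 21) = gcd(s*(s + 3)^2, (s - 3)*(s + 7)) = 1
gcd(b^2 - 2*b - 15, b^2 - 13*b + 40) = b - 5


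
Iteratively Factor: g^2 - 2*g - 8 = (g - 4)*(g + 2)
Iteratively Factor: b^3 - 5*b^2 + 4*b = (b - 1)*(b^2 - 4*b) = b*(b - 1)*(b - 4)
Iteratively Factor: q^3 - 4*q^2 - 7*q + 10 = (q - 5)*(q^2 + q - 2) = (q - 5)*(q - 1)*(q + 2)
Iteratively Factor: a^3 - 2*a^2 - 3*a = (a - 3)*(a^2 + a) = (a - 3)*(a + 1)*(a)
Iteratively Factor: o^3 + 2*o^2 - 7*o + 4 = (o - 1)*(o^2 + 3*o - 4) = (o - 1)^2*(o + 4)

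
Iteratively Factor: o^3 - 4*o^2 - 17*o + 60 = (o + 4)*(o^2 - 8*o + 15) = (o - 5)*(o + 4)*(o - 3)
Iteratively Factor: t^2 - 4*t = (t - 4)*(t)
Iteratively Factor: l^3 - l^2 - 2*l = (l)*(l^2 - l - 2) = l*(l - 2)*(l + 1)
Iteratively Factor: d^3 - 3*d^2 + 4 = (d - 2)*(d^2 - d - 2) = (d - 2)*(d + 1)*(d - 2)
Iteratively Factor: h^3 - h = (h - 1)*(h^2 + h) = h*(h - 1)*(h + 1)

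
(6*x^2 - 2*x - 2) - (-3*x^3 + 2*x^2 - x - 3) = 3*x^3 + 4*x^2 - x + 1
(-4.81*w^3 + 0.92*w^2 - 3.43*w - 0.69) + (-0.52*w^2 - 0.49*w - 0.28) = -4.81*w^3 + 0.4*w^2 - 3.92*w - 0.97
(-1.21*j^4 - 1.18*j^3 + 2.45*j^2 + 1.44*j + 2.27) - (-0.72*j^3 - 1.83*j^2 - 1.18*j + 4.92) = -1.21*j^4 - 0.46*j^3 + 4.28*j^2 + 2.62*j - 2.65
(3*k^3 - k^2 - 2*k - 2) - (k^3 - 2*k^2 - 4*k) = 2*k^3 + k^2 + 2*k - 2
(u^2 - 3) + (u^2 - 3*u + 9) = 2*u^2 - 3*u + 6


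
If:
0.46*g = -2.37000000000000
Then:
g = -5.15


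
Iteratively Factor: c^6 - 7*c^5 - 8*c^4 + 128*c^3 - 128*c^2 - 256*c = (c + 4)*(c^5 - 11*c^4 + 36*c^3 - 16*c^2 - 64*c) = (c - 4)*(c + 4)*(c^4 - 7*c^3 + 8*c^2 + 16*c) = c*(c - 4)*(c + 4)*(c^3 - 7*c^2 + 8*c + 16) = c*(c - 4)^2*(c + 4)*(c^2 - 3*c - 4) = c*(c - 4)^3*(c + 4)*(c + 1)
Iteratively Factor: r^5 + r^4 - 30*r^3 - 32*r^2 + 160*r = (r + 4)*(r^4 - 3*r^3 - 18*r^2 + 40*r) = (r - 5)*(r + 4)*(r^3 + 2*r^2 - 8*r) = (r - 5)*(r - 2)*(r + 4)*(r^2 + 4*r) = (r - 5)*(r - 2)*(r + 4)^2*(r)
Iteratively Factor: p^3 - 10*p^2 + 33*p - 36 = (p - 4)*(p^2 - 6*p + 9) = (p - 4)*(p - 3)*(p - 3)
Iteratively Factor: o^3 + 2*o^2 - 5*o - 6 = (o + 1)*(o^2 + o - 6) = (o + 1)*(o + 3)*(o - 2)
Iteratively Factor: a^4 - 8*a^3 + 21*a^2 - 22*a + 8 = (a - 2)*(a^3 - 6*a^2 + 9*a - 4) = (a - 2)*(a - 1)*(a^2 - 5*a + 4) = (a - 4)*(a - 2)*(a - 1)*(a - 1)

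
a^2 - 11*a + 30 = (a - 6)*(a - 5)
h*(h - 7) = h^2 - 7*h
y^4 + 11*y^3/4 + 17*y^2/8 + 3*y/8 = y*(y + 1/4)*(y + 1)*(y + 3/2)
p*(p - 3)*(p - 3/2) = p^3 - 9*p^2/2 + 9*p/2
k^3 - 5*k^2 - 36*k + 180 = (k - 6)*(k - 5)*(k + 6)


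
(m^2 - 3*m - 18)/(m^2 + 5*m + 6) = (m - 6)/(m + 2)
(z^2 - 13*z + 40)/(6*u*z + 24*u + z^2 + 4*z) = (z^2 - 13*z + 40)/(6*u*z + 24*u + z^2 + 4*z)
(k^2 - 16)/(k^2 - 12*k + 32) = (k + 4)/(k - 8)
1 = 1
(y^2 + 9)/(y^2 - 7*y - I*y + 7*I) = (y^2 + 9)/(y^2 - 7*y - I*y + 7*I)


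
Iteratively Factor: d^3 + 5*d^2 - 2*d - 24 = (d - 2)*(d^2 + 7*d + 12) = (d - 2)*(d + 4)*(d + 3)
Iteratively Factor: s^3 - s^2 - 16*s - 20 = (s + 2)*(s^2 - 3*s - 10) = (s + 2)^2*(s - 5)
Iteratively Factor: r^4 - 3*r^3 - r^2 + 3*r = (r)*(r^3 - 3*r^2 - r + 3) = r*(r + 1)*(r^2 - 4*r + 3) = r*(r - 3)*(r + 1)*(r - 1)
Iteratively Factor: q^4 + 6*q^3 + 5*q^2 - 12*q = (q - 1)*(q^3 + 7*q^2 + 12*q) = q*(q - 1)*(q^2 + 7*q + 12) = q*(q - 1)*(q + 4)*(q + 3)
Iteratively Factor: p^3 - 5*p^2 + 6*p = (p - 2)*(p^2 - 3*p) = (p - 3)*(p - 2)*(p)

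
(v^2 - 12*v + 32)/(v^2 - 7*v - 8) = (v - 4)/(v + 1)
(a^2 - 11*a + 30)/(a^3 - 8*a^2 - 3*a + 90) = 1/(a + 3)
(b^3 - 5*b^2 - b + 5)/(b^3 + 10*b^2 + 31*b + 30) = (b^3 - 5*b^2 - b + 5)/(b^3 + 10*b^2 + 31*b + 30)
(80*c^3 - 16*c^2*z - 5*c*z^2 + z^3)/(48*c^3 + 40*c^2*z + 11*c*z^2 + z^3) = (20*c^2 - 9*c*z + z^2)/(12*c^2 + 7*c*z + z^2)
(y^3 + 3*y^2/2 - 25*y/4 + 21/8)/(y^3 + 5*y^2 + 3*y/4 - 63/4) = (y - 1/2)/(y + 3)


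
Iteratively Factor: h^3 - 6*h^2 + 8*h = (h - 2)*(h^2 - 4*h) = (h - 4)*(h - 2)*(h)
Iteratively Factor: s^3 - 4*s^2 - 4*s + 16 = (s - 4)*(s^2 - 4) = (s - 4)*(s + 2)*(s - 2)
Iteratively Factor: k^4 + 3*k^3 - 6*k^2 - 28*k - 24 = (k + 2)*(k^3 + k^2 - 8*k - 12) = (k - 3)*(k + 2)*(k^2 + 4*k + 4) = (k - 3)*(k + 2)^2*(k + 2)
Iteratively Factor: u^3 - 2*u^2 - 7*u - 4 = (u - 4)*(u^2 + 2*u + 1) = (u - 4)*(u + 1)*(u + 1)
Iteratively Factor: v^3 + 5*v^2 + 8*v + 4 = (v + 1)*(v^2 + 4*v + 4) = (v + 1)*(v + 2)*(v + 2)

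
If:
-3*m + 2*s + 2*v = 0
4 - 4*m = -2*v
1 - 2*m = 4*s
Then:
No Solution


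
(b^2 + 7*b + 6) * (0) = 0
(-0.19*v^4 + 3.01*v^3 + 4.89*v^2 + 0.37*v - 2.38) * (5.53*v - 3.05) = -1.0507*v^5 + 17.2248*v^4 + 17.8612*v^3 - 12.8684*v^2 - 14.2899*v + 7.259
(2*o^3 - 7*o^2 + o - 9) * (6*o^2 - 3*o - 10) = 12*o^5 - 48*o^4 + 7*o^3 + 13*o^2 + 17*o + 90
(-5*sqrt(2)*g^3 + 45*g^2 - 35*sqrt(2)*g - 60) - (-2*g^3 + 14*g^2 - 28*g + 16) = -5*sqrt(2)*g^3 + 2*g^3 + 31*g^2 - 35*sqrt(2)*g + 28*g - 76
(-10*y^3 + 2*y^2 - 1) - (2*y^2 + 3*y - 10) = -10*y^3 - 3*y + 9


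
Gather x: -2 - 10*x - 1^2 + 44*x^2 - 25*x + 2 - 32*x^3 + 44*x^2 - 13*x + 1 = -32*x^3 + 88*x^2 - 48*x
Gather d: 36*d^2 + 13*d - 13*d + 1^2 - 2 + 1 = 36*d^2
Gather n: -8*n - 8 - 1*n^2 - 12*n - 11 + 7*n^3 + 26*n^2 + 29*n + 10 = 7*n^3 + 25*n^2 + 9*n - 9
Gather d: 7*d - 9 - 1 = 7*d - 10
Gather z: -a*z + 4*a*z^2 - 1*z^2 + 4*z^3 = -a*z + 4*z^3 + z^2*(4*a - 1)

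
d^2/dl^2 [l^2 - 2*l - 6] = 2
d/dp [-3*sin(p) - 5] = -3*cos(p)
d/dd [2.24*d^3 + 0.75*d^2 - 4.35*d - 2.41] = 6.72*d^2 + 1.5*d - 4.35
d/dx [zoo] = 0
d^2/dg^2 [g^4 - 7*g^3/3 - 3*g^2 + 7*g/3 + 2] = 12*g^2 - 14*g - 6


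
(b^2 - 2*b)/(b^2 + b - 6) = b/(b + 3)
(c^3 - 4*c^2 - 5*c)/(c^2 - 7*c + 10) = c*(c + 1)/(c - 2)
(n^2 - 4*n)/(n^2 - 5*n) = (n - 4)/(n - 5)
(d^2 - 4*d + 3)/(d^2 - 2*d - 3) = (d - 1)/(d + 1)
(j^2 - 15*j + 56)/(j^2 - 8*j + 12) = (j^2 - 15*j + 56)/(j^2 - 8*j + 12)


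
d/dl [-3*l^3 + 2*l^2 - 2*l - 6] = -9*l^2 + 4*l - 2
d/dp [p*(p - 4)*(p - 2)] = 3*p^2 - 12*p + 8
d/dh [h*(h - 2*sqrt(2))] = 2*h - 2*sqrt(2)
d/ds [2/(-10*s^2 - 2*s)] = (10*s + 1)/(s^2*(5*s + 1)^2)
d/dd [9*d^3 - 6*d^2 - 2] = 3*d*(9*d - 4)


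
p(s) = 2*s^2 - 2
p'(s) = 4*s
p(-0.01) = -2.00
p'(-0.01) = -0.04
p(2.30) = 8.58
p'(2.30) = 9.20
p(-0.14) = -1.96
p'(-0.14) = -0.56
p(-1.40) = 1.92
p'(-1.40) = -5.60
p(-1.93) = 5.45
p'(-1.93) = -7.72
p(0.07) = -1.99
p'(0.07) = 0.28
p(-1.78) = 4.34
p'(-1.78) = -7.12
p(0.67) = -1.10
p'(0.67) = 2.68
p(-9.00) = 160.00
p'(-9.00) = -36.00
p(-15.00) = 448.00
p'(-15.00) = -60.00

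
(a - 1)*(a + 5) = a^2 + 4*a - 5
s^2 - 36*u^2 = (s - 6*u)*(s + 6*u)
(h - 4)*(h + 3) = h^2 - h - 12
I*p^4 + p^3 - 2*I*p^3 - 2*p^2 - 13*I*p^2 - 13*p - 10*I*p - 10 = (p - 5)*(p + 2)*(p - I)*(I*p + I)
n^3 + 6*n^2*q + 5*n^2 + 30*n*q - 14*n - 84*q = (n - 2)*(n + 7)*(n + 6*q)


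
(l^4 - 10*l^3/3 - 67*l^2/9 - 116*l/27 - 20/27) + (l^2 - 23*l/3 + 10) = l^4 - 10*l^3/3 - 58*l^2/9 - 323*l/27 + 250/27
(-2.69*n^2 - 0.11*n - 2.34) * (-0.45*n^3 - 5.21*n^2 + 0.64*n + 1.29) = 1.2105*n^5 + 14.0644*n^4 - 0.0955*n^3 + 8.6509*n^2 - 1.6395*n - 3.0186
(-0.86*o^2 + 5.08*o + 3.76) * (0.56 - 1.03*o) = 0.8858*o^3 - 5.714*o^2 - 1.028*o + 2.1056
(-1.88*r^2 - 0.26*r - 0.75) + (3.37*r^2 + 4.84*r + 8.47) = 1.49*r^2 + 4.58*r + 7.72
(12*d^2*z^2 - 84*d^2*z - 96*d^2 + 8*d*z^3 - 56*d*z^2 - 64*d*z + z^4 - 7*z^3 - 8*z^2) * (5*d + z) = 60*d^3*z^2 - 420*d^3*z - 480*d^3 + 52*d^2*z^3 - 364*d^2*z^2 - 416*d^2*z + 13*d*z^4 - 91*d*z^3 - 104*d*z^2 + z^5 - 7*z^4 - 8*z^3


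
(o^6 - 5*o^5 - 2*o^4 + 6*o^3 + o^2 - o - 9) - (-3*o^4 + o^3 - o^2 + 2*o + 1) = o^6 - 5*o^5 + o^4 + 5*o^3 + 2*o^2 - 3*o - 10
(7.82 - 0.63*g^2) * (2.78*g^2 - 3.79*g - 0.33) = -1.7514*g^4 + 2.3877*g^3 + 21.9475*g^2 - 29.6378*g - 2.5806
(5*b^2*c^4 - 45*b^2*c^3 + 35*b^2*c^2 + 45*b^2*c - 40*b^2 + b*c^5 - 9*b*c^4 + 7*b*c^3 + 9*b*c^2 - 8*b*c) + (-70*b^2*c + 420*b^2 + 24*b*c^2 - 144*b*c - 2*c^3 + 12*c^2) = 5*b^2*c^4 - 45*b^2*c^3 + 35*b^2*c^2 - 25*b^2*c + 380*b^2 + b*c^5 - 9*b*c^4 + 7*b*c^3 + 33*b*c^2 - 152*b*c - 2*c^3 + 12*c^2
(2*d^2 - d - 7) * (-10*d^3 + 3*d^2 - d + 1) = -20*d^5 + 16*d^4 + 65*d^3 - 18*d^2 + 6*d - 7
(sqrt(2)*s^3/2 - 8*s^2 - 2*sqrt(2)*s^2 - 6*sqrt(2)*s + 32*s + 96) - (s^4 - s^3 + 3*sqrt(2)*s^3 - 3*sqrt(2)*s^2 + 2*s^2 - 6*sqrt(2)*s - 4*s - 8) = -s^4 - 5*sqrt(2)*s^3/2 + s^3 - 10*s^2 + sqrt(2)*s^2 + 36*s + 104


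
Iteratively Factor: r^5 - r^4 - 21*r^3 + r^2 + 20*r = (r + 1)*(r^4 - 2*r^3 - 19*r^2 + 20*r) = (r + 1)*(r + 4)*(r^3 - 6*r^2 + 5*r) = (r - 1)*(r + 1)*(r + 4)*(r^2 - 5*r) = r*(r - 1)*(r + 1)*(r + 4)*(r - 5)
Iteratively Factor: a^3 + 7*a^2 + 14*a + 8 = (a + 1)*(a^2 + 6*a + 8) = (a + 1)*(a + 2)*(a + 4)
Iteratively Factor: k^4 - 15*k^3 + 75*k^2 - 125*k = (k)*(k^3 - 15*k^2 + 75*k - 125) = k*(k - 5)*(k^2 - 10*k + 25) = k*(k - 5)^2*(k - 5)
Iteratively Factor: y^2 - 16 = (y - 4)*(y + 4)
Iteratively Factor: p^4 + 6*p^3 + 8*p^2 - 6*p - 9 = (p + 3)*(p^3 + 3*p^2 - p - 3) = (p - 1)*(p + 3)*(p^2 + 4*p + 3) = (p - 1)*(p + 3)^2*(p + 1)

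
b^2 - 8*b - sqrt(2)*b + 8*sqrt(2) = (b - 8)*(b - sqrt(2))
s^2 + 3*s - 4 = (s - 1)*(s + 4)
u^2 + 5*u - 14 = (u - 2)*(u + 7)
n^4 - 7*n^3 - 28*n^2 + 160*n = n*(n - 8)*(n - 4)*(n + 5)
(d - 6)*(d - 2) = d^2 - 8*d + 12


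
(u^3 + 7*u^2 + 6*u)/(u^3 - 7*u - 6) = u*(u + 6)/(u^2 - u - 6)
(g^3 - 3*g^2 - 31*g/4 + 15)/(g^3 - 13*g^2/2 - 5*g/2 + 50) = (g - 3/2)/(g - 5)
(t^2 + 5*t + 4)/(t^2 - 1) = (t + 4)/(t - 1)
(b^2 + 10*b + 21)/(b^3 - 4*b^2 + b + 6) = (b^2 + 10*b + 21)/(b^3 - 4*b^2 + b + 6)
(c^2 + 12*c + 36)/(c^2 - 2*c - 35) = (c^2 + 12*c + 36)/(c^2 - 2*c - 35)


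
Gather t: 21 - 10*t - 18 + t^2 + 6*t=t^2 - 4*t + 3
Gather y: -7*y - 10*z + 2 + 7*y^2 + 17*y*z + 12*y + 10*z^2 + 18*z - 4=7*y^2 + y*(17*z + 5) + 10*z^2 + 8*z - 2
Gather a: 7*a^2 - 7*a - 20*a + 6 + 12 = 7*a^2 - 27*a + 18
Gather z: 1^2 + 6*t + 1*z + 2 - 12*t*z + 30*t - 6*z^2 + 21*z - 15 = 36*t - 6*z^2 + z*(22 - 12*t) - 12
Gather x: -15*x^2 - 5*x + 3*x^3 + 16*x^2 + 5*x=3*x^3 + x^2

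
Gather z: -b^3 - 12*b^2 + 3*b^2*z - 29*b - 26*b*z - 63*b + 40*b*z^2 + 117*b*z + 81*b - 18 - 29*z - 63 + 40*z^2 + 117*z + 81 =-b^3 - 12*b^2 - 11*b + z^2*(40*b + 40) + z*(3*b^2 + 91*b + 88)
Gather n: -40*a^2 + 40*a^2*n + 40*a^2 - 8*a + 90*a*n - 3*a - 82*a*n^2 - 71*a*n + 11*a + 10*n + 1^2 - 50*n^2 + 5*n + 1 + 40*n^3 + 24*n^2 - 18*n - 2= 40*n^3 + n^2*(-82*a - 26) + n*(40*a^2 + 19*a - 3)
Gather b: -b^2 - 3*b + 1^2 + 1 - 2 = -b^2 - 3*b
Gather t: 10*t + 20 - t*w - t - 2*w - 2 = t*(9 - w) - 2*w + 18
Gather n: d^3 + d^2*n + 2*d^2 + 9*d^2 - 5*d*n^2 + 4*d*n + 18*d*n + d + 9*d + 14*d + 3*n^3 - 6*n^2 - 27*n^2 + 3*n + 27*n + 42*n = d^3 + 11*d^2 + 24*d + 3*n^3 + n^2*(-5*d - 33) + n*(d^2 + 22*d + 72)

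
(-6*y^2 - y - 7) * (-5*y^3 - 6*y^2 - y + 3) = 30*y^5 + 41*y^4 + 47*y^3 + 25*y^2 + 4*y - 21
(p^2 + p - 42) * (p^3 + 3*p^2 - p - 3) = p^5 + 4*p^4 - 40*p^3 - 130*p^2 + 39*p + 126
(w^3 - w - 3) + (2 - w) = w^3 - 2*w - 1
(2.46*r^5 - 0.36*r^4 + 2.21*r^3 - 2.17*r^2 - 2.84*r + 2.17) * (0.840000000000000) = 2.0664*r^5 - 0.3024*r^4 + 1.8564*r^3 - 1.8228*r^2 - 2.3856*r + 1.8228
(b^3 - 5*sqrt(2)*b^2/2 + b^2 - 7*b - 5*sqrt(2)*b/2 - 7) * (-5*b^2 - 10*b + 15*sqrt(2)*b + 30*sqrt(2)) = -5*b^5 - 15*b^4 + 55*sqrt(2)*b^4/2 - 50*b^3 + 165*sqrt(2)*b^3/2 - 120*b^2 - 50*sqrt(2)*b^2 - 315*sqrt(2)*b - 80*b - 210*sqrt(2)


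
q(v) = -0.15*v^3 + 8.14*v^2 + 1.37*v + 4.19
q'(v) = -0.45*v^2 + 16.28*v + 1.37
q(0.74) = 9.60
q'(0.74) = 13.17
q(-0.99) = 10.96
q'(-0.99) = -15.19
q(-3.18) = 86.97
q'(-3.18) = -54.95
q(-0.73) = 7.59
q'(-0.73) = -10.75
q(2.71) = 64.70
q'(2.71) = 42.18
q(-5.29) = 246.94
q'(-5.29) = -97.34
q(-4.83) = 204.37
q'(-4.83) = -87.76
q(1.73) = 30.15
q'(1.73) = 28.19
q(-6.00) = 321.41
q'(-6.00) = -112.51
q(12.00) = 933.59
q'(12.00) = 131.93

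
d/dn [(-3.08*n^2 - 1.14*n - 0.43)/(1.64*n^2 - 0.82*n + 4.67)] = (4.3952*n^2 - 27.3568*n - 5.6764)/(2.6896*n^4 - 2.6896*n^3 + 15.99*n^2 - 7.6588*n + 21.8089)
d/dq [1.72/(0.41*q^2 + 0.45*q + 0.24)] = (-1.4104*q - 0.774)/(0.41*q^2 + 0.45*q + 0.24)^2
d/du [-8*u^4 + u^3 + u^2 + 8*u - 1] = -32*u^3 + 3*u^2 + 2*u + 8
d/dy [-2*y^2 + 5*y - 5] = 5 - 4*y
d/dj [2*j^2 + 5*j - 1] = 4*j + 5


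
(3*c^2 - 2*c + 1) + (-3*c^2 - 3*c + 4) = 5 - 5*c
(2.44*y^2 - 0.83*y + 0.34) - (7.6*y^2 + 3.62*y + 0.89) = -5.16*y^2 - 4.45*y - 0.55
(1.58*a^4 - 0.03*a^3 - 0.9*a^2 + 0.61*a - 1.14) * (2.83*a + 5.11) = 4.4714*a^5 + 7.9889*a^4 - 2.7003*a^3 - 2.8727*a^2 - 0.1091*a - 5.8254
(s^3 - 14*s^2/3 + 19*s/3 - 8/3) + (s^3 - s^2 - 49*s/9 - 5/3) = 2*s^3 - 17*s^2/3 + 8*s/9 - 13/3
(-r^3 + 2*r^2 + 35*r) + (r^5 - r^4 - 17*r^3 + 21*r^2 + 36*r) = r^5 - r^4 - 18*r^3 + 23*r^2 + 71*r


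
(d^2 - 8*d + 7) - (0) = d^2 - 8*d + 7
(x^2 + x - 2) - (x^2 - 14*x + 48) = 15*x - 50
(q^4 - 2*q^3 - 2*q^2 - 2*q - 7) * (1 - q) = -q^5 + 3*q^4 + 5*q - 7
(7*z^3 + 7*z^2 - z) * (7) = 49*z^3 + 49*z^2 - 7*z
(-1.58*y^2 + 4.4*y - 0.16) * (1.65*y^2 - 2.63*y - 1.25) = -2.607*y^4 + 11.4154*y^3 - 9.861*y^2 - 5.0792*y + 0.2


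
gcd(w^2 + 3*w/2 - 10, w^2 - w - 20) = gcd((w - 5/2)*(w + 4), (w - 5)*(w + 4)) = w + 4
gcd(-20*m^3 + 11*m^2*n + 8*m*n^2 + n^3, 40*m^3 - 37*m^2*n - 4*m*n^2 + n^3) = 5*m^2 - 4*m*n - n^2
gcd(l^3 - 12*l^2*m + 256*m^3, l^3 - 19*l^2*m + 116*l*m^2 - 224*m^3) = l - 8*m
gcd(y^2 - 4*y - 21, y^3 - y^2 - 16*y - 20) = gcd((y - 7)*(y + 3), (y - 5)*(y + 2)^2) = 1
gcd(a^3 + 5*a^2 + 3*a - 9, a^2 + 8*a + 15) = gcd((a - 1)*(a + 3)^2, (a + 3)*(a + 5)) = a + 3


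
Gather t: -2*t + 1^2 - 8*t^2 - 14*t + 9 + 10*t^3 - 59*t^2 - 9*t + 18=10*t^3 - 67*t^2 - 25*t + 28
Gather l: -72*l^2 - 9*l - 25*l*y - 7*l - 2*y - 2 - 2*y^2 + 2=-72*l^2 + l*(-25*y - 16) - 2*y^2 - 2*y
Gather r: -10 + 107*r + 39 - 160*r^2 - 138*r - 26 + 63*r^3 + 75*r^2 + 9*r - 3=63*r^3 - 85*r^2 - 22*r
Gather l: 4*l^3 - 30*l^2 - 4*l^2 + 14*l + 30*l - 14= 4*l^3 - 34*l^2 + 44*l - 14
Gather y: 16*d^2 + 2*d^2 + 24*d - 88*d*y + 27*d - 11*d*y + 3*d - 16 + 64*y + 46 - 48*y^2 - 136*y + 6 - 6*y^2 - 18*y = 18*d^2 + 54*d - 54*y^2 + y*(-99*d - 90) + 36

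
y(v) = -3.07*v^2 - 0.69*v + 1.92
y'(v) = -6.14*v - 0.69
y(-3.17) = -26.74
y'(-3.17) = 18.77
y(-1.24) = -1.94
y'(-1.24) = 6.92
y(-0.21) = 1.93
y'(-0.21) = 0.60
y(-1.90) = -7.85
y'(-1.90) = 10.98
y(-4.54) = -58.23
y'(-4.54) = 27.19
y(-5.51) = -87.48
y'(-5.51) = 33.14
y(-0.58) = 1.29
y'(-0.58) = 2.87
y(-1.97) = -8.64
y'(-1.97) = 11.41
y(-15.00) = -678.48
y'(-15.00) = 91.41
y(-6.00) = -104.46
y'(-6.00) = 36.15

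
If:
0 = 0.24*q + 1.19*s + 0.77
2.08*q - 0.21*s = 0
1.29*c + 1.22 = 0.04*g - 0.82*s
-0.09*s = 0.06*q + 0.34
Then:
No Solution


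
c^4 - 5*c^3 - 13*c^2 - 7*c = c*(c - 7)*(c + 1)^2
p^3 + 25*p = p*(p - 5*I)*(p + 5*I)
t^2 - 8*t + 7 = (t - 7)*(t - 1)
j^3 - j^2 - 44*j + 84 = (j - 6)*(j - 2)*(j + 7)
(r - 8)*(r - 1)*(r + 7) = r^3 - 2*r^2 - 55*r + 56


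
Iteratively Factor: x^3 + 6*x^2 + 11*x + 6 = (x + 2)*(x^2 + 4*x + 3) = (x + 1)*(x + 2)*(x + 3)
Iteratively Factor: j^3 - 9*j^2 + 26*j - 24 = (j - 2)*(j^2 - 7*j + 12) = (j - 4)*(j - 2)*(j - 3)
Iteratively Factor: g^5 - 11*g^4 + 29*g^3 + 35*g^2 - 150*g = (g + 2)*(g^4 - 13*g^3 + 55*g^2 - 75*g) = (g - 5)*(g + 2)*(g^3 - 8*g^2 + 15*g) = g*(g - 5)*(g + 2)*(g^2 - 8*g + 15) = g*(g - 5)*(g - 3)*(g + 2)*(g - 5)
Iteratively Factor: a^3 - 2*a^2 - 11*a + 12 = (a + 3)*(a^2 - 5*a + 4) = (a - 4)*(a + 3)*(a - 1)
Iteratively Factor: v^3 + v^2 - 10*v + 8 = (v - 1)*(v^2 + 2*v - 8) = (v - 1)*(v + 4)*(v - 2)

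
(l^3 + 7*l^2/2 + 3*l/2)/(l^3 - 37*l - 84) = l*(2*l + 1)/(2*(l^2 - 3*l - 28))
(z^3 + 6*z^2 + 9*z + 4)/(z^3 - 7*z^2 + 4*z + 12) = (z^2 + 5*z + 4)/(z^2 - 8*z + 12)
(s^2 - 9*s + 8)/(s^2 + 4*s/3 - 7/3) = 3*(s - 8)/(3*s + 7)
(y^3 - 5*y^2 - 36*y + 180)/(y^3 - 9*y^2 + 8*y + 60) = (y + 6)/(y + 2)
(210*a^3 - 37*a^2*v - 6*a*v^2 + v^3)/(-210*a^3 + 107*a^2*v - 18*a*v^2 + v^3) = (6*a + v)/(-6*a + v)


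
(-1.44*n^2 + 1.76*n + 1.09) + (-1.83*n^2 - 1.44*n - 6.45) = -3.27*n^2 + 0.32*n - 5.36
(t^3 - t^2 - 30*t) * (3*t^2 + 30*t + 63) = 3*t^5 + 27*t^4 - 57*t^3 - 963*t^2 - 1890*t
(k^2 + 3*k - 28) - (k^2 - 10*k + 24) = 13*k - 52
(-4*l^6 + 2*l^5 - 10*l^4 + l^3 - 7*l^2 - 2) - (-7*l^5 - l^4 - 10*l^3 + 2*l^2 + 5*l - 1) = -4*l^6 + 9*l^5 - 9*l^4 + 11*l^3 - 9*l^2 - 5*l - 1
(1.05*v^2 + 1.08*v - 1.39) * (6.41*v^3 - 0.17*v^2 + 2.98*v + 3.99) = 6.7305*v^5 + 6.7443*v^4 - 5.9645*v^3 + 7.6442*v^2 + 0.167000000000001*v - 5.5461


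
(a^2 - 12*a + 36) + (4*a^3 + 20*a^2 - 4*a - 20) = 4*a^3 + 21*a^2 - 16*a + 16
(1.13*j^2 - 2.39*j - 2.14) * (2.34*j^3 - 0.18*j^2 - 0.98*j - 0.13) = 2.6442*j^5 - 5.796*j^4 - 5.6848*j^3 + 2.5805*j^2 + 2.4079*j + 0.2782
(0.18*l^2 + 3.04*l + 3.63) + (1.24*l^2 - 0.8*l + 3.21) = 1.42*l^2 + 2.24*l + 6.84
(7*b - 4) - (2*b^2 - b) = -2*b^2 + 8*b - 4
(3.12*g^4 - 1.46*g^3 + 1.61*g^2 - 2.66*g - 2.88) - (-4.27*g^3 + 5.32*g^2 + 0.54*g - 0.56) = 3.12*g^4 + 2.81*g^3 - 3.71*g^2 - 3.2*g - 2.32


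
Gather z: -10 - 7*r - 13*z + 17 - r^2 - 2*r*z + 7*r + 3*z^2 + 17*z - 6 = -r^2 + 3*z^2 + z*(4 - 2*r) + 1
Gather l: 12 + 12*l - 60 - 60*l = -48*l - 48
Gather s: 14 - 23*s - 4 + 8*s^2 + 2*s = 8*s^2 - 21*s + 10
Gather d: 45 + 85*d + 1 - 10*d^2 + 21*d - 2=-10*d^2 + 106*d + 44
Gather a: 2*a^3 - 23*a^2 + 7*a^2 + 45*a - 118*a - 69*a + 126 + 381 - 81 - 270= 2*a^3 - 16*a^2 - 142*a + 156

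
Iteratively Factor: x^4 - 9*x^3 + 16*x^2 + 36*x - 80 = (x - 4)*(x^3 - 5*x^2 - 4*x + 20) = (x - 4)*(x + 2)*(x^2 - 7*x + 10) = (x - 5)*(x - 4)*(x + 2)*(x - 2)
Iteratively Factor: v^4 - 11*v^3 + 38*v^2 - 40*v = (v - 5)*(v^3 - 6*v^2 + 8*v) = (v - 5)*(v - 2)*(v^2 - 4*v) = (v - 5)*(v - 4)*(v - 2)*(v)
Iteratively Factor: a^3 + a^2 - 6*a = (a + 3)*(a^2 - 2*a) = a*(a + 3)*(a - 2)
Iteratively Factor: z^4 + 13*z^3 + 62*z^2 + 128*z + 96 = (z + 4)*(z^3 + 9*z^2 + 26*z + 24) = (z + 3)*(z + 4)*(z^2 + 6*z + 8) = (z + 2)*(z + 3)*(z + 4)*(z + 4)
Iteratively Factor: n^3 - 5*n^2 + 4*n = (n - 1)*(n^2 - 4*n) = (n - 4)*(n - 1)*(n)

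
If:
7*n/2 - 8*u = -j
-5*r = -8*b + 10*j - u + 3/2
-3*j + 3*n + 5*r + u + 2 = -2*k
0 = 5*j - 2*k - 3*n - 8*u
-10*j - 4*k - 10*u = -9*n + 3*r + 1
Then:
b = 1869*u/808 - 87/1616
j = 1263*u/808 + 7/808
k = 41/1616 - 4607*u/1616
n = 743*u/404 - 1/404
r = 313*u/404 - 163/404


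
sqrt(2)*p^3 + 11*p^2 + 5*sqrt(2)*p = p*(p + 5*sqrt(2))*(sqrt(2)*p + 1)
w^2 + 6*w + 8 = (w + 2)*(w + 4)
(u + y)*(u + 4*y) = u^2 + 5*u*y + 4*y^2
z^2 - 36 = (z - 6)*(z + 6)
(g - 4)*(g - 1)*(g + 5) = g^3 - 21*g + 20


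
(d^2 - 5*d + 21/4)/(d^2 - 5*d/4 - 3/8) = 2*(2*d - 7)/(4*d + 1)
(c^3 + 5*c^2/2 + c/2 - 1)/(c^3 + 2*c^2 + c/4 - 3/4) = 2*(c + 2)/(2*c + 3)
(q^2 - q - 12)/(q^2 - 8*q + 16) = (q + 3)/(q - 4)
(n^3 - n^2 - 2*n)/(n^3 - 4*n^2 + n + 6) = n/(n - 3)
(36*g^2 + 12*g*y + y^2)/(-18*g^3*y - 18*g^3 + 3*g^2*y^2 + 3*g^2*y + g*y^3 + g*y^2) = (6*g + y)/(g*(-3*g*y - 3*g + y^2 + y))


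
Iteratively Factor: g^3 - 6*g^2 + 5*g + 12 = (g - 3)*(g^2 - 3*g - 4) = (g - 4)*(g - 3)*(g + 1)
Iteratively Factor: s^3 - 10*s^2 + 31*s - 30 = (s - 2)*(s^2 - 8*s + 15) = (s - 5)*(s - 2)*(s - 3)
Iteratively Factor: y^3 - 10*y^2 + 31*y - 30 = (y - 3)*(y^2 - 7*y + 10) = (y - 5)*(y - 3)*(y - 2)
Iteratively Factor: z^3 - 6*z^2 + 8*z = (z - 4)*(z^2 - 2*z) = (z - 4)*(z - 2)*(z)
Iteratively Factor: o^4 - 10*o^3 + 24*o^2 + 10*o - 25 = (o - 5)*(o^3 - 5*o^2 - o + 5) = (o - 5)^2*(o^2 - 1) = (o - 5)^2*(o - 1)*(o + 1)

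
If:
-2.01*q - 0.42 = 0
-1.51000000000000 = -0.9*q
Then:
No Solution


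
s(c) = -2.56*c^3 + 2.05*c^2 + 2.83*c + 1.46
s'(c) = -7.68*c^2 + 4.1*c + 2.83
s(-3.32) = 108.34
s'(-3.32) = -95.43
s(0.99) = 3.79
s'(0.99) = -0.64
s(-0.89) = 2.37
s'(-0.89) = -6.90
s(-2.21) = 32.85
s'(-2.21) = -43.74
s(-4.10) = 200.76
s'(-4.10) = -143.08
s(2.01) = -5.36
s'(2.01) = -19.96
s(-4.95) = 348.18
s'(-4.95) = -205.64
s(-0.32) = 0.85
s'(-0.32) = 0.73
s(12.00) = -4093.06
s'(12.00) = -1053.89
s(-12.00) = 4686.38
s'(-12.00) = -1152.29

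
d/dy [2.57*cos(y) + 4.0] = -2.57*sin(y)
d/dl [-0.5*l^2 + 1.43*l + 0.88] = 1.43 - 1.0*l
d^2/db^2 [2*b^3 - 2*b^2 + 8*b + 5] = 12*b - 4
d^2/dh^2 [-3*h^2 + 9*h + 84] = -6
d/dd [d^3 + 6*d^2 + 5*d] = 3*d^2 + 12*d + 5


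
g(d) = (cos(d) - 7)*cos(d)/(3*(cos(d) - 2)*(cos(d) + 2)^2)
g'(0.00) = 0.00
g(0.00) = 0.22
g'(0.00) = 0.00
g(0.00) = 0.22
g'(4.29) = 0.52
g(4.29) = -0.17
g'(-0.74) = 0.14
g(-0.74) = 0.16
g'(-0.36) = 0.08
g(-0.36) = 0.21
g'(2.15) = -0.63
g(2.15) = -0.26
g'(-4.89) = -0.24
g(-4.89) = 0.05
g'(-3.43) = -0.62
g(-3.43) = -0.79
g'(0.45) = -0.10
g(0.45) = 0.20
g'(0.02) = -0.01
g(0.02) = 0.22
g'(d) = -(cos(d) - 7)*sin(d)/(3*(cos(d) - 2)*(cos(d) + 2)^2) + 2*(cos(d) - 7)*sin(d)*cos(d)/(3*(cos(d) - 2)*(cos(d) + 2)^3) + (cos(d) - 7)*sin(d)*cos(d)/(3*(cos(d) - 2)^2*(cos(d) + 2)^2) - sin(d)*cos(d)/(3*(cos(d) - 2)*(cos(d) + 2)^2) = (cos(d)^3 - 16*cos(d)^2 + 22*cos(d) - 28)*sin(d)/(3*(cos(d) - 2)^2*(cos(d) + 2)^3)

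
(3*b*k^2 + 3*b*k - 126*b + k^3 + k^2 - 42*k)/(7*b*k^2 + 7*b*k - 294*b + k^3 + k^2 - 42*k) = (3*b + k)/(7*b + k)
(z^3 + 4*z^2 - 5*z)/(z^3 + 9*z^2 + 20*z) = (z - 1)/(z + 4)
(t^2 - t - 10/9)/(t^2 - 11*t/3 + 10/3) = (t + 2/3)/(t - 2)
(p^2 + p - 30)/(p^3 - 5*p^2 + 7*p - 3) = (p^2 + p - 30)/(p^3 - 5*p^2 + 7*p - 3)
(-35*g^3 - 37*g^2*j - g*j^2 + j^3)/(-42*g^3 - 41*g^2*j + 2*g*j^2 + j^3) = (35*g^2 + 2*g*j - j^2)/(42*g^2 - g*j - j^2)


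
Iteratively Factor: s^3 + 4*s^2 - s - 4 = (s + 4)*(s^2 - 1) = (s - 1)*(s + 4)*(s + 1)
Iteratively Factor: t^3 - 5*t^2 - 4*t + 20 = (t - 5)*(t^2 - 4) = (t - 5)*(t - 2)*(t + 2)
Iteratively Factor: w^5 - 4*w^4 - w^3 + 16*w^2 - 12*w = (w - 1)*(w^4 - 3*w^3 - 4*w^2 + 12*w) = (w - 3)*(w - 1)*(w^3 - 4*w) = w*(w - 3)*(w - 1)*(w^2 - 4) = w*(w - 3)*(w - 2)*(w - 1)*(w + 2)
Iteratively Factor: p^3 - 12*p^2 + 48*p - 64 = (p - 4)*(p^2 - 8*p + 16) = (p - 4)^2*(p - 4)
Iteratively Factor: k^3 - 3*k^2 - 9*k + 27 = (k + 3)*(k^2 - 6*k + 9) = (k - 3)*(k + 3)*(k - 3)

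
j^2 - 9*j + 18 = (j - 6)*(j - 3)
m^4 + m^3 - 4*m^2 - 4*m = m*(m - 2)*(m + 1)*(m + 2)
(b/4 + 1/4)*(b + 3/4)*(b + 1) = b^3/4 + 11*b^2/16 + 5*b/8 + 3/16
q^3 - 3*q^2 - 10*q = q*(q - 5)*(q + 2)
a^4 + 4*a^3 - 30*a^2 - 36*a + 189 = (a - 3)^2*(a + 3)*(a + 7)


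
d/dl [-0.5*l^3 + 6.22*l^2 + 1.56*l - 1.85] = -1.5*l^2 + 12.44*l + 1.56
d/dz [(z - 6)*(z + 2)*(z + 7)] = 3*z^2 + 6*z - 40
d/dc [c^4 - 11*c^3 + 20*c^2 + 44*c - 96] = 4*c^3 - 33*c^2 + 40*c + 44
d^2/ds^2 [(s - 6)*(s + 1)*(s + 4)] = 6*s - 2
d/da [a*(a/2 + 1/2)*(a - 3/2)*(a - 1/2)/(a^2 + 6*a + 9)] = (8*a^4 + 44*a^3 - 36*a^2 - 33*a + 9)/(8*(a^3 + 9*a^2 + 27*a + 27))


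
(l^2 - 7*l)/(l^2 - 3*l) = (l - 7)/(l - 3)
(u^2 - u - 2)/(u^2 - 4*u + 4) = (u + 1)/(u - 2)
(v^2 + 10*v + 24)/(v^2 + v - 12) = (v + 6)/(v - 3)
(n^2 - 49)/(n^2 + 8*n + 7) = (n - 7)/(n + 1)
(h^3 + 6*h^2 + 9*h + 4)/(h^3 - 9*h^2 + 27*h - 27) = (h^3 + 6*h^2 + 9*h + 4)/(h^3 - 9*h^2 + 27*h - 27)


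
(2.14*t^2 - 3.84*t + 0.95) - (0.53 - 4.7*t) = 2.14*t^2 + 0.86*t + 0.42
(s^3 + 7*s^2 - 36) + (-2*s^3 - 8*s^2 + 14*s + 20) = -s^3 - s^2 + 14*s - 16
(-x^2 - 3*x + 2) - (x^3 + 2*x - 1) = -x^3 - x^2 - 5*x + 3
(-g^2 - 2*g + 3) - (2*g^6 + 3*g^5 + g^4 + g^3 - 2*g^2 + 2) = -2*g^6 - 3*g^5 - g^4 - g^3 + g^2 - 2*g + 1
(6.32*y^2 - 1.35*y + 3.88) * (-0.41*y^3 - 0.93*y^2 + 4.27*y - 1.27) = -2.5912*y^5 - 5.3241*y^4 + 26.6511*y^3 - 17.3993*y^2 + 18.2821*y - 4.9276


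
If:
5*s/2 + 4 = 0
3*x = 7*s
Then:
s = -8/5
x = -56/15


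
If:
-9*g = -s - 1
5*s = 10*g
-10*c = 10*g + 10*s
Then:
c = -3/7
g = 1/7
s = 2/7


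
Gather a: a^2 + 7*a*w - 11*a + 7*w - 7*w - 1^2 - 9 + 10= a^2 + a*(7*w - 11)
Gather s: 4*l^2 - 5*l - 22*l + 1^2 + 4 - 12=4*l^2 - 27*l - 7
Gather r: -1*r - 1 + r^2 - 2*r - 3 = r^2 - 3*r - 4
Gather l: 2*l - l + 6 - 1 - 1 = l + 4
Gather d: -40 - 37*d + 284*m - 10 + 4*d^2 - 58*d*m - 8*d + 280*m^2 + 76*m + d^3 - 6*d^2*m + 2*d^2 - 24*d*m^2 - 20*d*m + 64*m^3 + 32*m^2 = d^3 + d^2*(6 - 6*m) + d*(-24*m^2 - 78*m - 45) + 64*m^3 + 312*m^2 + 360*m - 50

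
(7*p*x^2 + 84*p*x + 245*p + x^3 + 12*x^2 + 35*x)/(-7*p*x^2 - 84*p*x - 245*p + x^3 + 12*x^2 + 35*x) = (7*p + x)/(-7*p + x)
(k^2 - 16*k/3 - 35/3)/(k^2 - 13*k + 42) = (k + 5/3)/(k - 6)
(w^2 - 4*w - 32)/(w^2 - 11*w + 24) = (w + 4)/(w - 3)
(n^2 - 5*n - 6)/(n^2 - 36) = (n + 1)/(n + 6)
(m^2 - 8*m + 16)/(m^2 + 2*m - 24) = (m - 4)/(m + 6)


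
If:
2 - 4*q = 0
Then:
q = 1/2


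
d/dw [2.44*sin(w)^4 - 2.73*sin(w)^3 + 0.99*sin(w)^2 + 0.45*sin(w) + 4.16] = (9.76*sin(w)^3 - 8.19*sin(w)^2 + 1.98*sin(w) + 0.45)*cos(w)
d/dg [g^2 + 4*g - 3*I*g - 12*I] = 2*g + 4 - 3*I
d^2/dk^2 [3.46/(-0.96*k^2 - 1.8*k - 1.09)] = (6.377472*k^2 + 11.95776*k - 3.46*(1.92*k + 1.8)*(3.84*k + 3.6) + 7.241088)/(0.96*k^2 + 1.8*k + 1.09)^3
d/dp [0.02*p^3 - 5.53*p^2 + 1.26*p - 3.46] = 0.06*p^2 - 11.06*p + 1.26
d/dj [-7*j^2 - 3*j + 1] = -14*j - 3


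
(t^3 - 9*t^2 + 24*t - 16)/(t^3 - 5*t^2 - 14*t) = (-t^3 + 9*t^2 - 24*t + 16)/(t*(-t^2 + 5*t + 14))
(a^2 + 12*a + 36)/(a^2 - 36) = (a + 6)/(a - 6)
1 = 1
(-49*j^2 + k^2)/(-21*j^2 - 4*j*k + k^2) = (7*j + k)/(3*j + k)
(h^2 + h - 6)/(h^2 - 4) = (h + 3)/(h + 2)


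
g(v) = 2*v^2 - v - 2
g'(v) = 4*v - 1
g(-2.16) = 9.49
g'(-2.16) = -9.64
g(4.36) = 31.66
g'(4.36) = 16.44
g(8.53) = 134.99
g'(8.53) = 33.12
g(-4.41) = 41.31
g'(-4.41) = -18.64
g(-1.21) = 2.14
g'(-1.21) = -5.84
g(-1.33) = 2.87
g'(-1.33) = -6.32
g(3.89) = 24.37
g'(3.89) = 14.56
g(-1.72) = 5.64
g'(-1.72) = -7.88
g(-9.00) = 169.00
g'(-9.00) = -37.00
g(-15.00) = 463.00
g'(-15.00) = -61.00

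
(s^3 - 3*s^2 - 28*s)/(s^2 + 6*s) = (s^2 - 3*s - 28)/(s + 6)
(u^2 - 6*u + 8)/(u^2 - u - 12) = (u - 2)/(u + 3)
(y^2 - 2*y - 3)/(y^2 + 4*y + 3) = (y - 3)/(y + 3)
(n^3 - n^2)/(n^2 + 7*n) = n*(n - 1)/(n + 7)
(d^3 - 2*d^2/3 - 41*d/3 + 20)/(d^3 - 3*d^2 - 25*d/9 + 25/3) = 3*(d + 4)/(3*d + 5)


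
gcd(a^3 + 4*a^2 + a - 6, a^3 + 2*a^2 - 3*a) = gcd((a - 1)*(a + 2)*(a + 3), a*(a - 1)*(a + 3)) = a^2 + 2*a - 3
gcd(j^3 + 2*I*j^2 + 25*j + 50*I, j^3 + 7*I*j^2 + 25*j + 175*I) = j^2 + 25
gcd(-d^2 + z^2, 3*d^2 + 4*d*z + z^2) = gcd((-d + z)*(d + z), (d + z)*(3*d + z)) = d + z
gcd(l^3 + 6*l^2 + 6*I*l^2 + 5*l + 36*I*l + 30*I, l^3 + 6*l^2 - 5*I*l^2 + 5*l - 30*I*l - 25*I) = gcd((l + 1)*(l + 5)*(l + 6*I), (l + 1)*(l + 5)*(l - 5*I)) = l^2 + 6*l + 5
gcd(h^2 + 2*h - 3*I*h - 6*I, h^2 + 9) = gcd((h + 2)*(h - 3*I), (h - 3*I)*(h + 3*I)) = h - 3*I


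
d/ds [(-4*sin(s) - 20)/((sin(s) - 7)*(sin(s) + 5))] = 4*cos(s)/(sin(s) - 7)^2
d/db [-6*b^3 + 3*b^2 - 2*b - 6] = -18*b^2 + 6*b - 2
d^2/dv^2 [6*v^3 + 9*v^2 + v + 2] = 36*v + 18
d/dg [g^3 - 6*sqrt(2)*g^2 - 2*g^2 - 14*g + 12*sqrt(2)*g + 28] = 3*g^2 - 12*sqrt(2)*g - 4*g - 14 + 12*sqrt(2)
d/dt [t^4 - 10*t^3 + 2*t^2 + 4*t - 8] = 4*t^3 - 30*t^2 + 4*t + 4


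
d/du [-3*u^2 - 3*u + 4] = -6*u - 3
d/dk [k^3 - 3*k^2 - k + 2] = 3*k^2 - 6*k - 1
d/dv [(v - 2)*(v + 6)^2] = (v + 6)*(3*v + 2)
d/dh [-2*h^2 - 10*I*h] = -4*h - 10*I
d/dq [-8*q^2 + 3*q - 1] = 3 - 16*q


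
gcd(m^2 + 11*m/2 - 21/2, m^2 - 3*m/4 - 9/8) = m - 3/2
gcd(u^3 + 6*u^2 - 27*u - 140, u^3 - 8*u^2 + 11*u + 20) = u - 5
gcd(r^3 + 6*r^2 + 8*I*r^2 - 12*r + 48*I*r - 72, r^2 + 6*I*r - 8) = r + 2*I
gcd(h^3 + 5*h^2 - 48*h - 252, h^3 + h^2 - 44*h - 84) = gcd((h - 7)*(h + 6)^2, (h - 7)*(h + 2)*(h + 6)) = h^2 - h - 42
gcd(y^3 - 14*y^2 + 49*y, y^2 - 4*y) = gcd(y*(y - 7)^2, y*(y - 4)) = y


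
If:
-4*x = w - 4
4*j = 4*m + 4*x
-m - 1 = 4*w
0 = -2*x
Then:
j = -17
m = -17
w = 4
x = 0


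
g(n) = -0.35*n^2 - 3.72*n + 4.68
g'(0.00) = -3.72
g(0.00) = 4.68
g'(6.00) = -7.92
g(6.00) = -30.24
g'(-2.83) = -1.74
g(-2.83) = 12.40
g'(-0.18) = -3.59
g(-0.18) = 5.34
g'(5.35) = -7.46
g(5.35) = -25.24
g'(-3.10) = -1.55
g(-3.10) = 12.85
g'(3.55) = -6.20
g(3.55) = -12.94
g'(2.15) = -5.22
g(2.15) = -4.94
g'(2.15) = -5.22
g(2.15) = -4.94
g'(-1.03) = -3.00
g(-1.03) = 8.14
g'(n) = -0.7*n - 3.72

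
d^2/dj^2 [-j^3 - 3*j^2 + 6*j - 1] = -6*j - 6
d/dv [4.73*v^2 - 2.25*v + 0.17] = 9.46*v - 2.25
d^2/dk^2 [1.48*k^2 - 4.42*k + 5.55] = 2.96000000000000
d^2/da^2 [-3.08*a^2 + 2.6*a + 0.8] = -6.16000000000000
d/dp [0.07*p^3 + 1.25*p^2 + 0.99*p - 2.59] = 0.21*p^2 + 2.5*p + 0.99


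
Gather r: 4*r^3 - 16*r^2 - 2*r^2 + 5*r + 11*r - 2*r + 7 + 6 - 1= 4*r^3 - 18*r^2 + 14*r + 12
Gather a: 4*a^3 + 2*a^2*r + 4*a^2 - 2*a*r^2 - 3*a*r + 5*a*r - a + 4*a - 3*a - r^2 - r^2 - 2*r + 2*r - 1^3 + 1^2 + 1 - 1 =4*a^3 + a^2*(2*r + 4) + a*(-2*r^2 + 2*r) - 2*r^2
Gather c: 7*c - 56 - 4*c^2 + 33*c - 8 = -4*c^2 + 40*c - 64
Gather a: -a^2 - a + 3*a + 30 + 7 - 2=-a^2 + 2*a + 35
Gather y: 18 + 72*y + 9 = 72*y + 27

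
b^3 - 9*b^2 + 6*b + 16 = (b - 8)*(b - 2)*(b + 1)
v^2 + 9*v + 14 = (v + 2)*(v + 7)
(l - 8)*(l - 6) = l^2 - 14*l + 48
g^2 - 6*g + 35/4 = (g - 7/2)*(g - 5/2)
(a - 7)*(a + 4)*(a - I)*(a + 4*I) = a^4 - 3*a^3 + 3*I*a^3 - 24*a^2 - 9*I*a^2 - 12*a - 84*I*a - 112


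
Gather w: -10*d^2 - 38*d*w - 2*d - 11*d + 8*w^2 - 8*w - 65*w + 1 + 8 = -10*d^2 - 13*d + 8*w^2 + w*(-38*d - 73) + 9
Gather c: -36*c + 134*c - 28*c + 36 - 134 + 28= 70*c - 70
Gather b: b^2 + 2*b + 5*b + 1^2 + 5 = b^2 + 7*b + 6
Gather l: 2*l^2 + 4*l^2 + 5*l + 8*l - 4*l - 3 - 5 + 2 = 6*l^2 + 9*l - 6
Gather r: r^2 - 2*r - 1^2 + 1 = r^2 - 2*r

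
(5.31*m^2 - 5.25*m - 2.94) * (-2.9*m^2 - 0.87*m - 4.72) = -15.399*m^4 + 10.6053*m^3 - 11.9697*m^2 + 27.3378*m + 13.8768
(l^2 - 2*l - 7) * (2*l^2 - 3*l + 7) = 2*l^4 - 7*l^3 - l^2 + 7*l - 49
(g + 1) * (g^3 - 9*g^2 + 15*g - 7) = g^4 - 8*g^3 + 6*g^2 + 8*g - 7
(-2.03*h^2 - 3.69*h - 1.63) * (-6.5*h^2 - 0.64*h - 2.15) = 13.195*h^4 + 25.2842*h^3 + 17.3211*h^2 + 8.9767*h + 3.5045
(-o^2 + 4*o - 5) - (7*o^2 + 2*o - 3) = -8*o^2 + 2*o - 2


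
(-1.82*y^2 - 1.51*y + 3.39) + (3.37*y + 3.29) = -1.82*y^2 + 1.86*y + 6.68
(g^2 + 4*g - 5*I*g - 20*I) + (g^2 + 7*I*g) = 2*g^2 + 4*g + 2*I*g - 20*I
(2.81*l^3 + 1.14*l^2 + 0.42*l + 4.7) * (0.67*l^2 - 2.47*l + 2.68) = 1.8827*l^5 - 6.1769*l^4 + 4.9964*l^3 + 5.1668*l^2 - 10.4834*l + 12.596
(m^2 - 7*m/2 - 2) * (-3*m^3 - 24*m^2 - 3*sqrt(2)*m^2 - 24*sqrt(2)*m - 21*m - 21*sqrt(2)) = -3*m^5 - 27*m^4/2 - 3*sqrt(2)*m^4 - 27*sqrt(2)*m^3/2 + 69*m^3 + 69*sqrt(2)*m^2 + 243*m^2/2 + 42*m + 243*sqrt(2)*m/2 + 42*sqrt(2)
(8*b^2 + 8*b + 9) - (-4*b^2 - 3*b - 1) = 12*b^2 + 11*b + 10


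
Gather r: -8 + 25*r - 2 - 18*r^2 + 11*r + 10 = -18*r^2 + 36*r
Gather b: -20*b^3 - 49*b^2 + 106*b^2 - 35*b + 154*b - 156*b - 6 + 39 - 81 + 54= -20*b^3 + 57*b^2 - 37*b + 6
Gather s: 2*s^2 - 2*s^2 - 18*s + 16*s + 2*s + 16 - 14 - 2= 0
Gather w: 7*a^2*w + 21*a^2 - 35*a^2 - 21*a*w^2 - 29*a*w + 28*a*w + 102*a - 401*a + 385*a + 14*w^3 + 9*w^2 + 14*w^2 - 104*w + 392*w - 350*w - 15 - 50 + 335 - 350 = -14*a^2 + 86*a + 14*w^3 + w^2*(23 - 21*a) + w*(7*a^2 - a - 62) - 80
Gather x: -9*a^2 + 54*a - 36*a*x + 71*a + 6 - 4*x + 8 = -9*a^2 + 125*a + x*(-36*a - 4) + 14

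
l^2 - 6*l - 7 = (l - 7)*(l + 1)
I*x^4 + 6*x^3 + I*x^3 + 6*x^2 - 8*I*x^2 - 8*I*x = x*(x - 4*I)*(x - 2*I)*(I*x + I)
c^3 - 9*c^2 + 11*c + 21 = (c - 7)*(c - 3)*(c + 1)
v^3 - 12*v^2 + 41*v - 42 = (v - 7)*(v - 3)*(v - 2)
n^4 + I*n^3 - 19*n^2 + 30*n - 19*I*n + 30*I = (n - 3)*(n - 2)*(n + 5)*(n + I)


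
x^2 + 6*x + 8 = (x + 2)*(x + 4)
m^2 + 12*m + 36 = (m + 6)^2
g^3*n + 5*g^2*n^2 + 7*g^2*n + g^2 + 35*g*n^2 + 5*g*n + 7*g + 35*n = (g + 7)*(g + 5*n)*(g*n + 1)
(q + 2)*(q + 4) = q^2 + 6*q + 8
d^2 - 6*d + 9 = (d - 3)^2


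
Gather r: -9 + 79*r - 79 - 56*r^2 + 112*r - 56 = -56*r^2 + 191*r - 144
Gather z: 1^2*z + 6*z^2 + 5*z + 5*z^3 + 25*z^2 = 5*z^3 + 31*z^2 + 6*z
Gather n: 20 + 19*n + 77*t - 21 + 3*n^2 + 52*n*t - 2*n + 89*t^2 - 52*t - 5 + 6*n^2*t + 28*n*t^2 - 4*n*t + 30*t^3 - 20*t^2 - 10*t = n^2*(6*t + 3) + n*(28*t^2 + 48*t + 17) + 30*t^3 + 69*t^2 + 15*t - 6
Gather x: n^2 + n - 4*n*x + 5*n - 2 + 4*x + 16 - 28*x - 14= n^2 + 6*n + x*(-4*n - 24)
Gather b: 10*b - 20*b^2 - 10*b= -20*b^2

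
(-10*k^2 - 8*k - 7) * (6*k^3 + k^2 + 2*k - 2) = -60*k^5 - 58*k^4 - 70*k^3 - 3*k^2 + 2*k + 14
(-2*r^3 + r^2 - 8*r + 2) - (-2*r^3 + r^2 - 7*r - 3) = 5 - r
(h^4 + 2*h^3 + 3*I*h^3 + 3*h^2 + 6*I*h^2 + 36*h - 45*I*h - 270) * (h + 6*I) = h^5 + 2*h^4 + 9*I*h^4 - 15*h^3 + 18*I*h^3 - 27*I*h^2 + 216*I*h - 1620*I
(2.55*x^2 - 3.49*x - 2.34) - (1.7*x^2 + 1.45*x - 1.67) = 0.85*x^2 - 4.94*x - 0.67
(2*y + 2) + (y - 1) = 3*y + 1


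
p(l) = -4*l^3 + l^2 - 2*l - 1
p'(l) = -12*l^2 + 2*l - 2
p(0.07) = -1.14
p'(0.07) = -1.92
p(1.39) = -12.59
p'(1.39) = -22.41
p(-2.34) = 60.41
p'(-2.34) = -72.39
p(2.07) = -36.33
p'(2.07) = -49.28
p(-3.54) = 196.06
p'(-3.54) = -159.46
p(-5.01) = 537.13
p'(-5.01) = -313.22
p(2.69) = -77.00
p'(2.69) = -83.45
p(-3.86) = 251.67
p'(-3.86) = -188.52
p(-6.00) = 911.00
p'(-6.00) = -446.00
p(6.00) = -841.00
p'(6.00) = -422.00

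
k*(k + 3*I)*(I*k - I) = I*k^3 - 3*k^2 - I*k^2 + 3*k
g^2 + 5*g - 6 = (g - 1)*(g + 6)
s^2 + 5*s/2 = s*(s + 5/2)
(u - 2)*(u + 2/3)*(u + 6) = u^3 + 14*u^2/3 - 28*u/3 - 8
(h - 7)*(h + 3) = h^2 - 4*h - 21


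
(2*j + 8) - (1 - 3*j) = 5*j + 7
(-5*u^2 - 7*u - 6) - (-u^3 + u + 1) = u^3 - 5*u^2 - 8*u - 7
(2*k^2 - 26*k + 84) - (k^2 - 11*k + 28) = k^2 - 15*k + 56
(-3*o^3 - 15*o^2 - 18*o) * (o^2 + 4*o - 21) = -3*o^5 - 27*o^4 - 15*o^3 + 243*o^2 + 378*o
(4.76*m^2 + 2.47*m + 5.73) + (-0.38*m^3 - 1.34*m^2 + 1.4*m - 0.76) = -0.38*m^3 + 3.42*m^2 + 3.87*m + 4.97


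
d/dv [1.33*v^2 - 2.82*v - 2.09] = 2.66*v - 2.82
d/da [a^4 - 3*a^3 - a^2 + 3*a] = 4*a^3 - 9*a^2 - 2*a + 3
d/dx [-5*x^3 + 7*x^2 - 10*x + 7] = -15*x^2 + 14*x - 10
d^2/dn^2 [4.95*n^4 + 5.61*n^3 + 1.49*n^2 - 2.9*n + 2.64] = 59.4*n^2 + 33.66*n + 2.98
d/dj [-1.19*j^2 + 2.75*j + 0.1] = 2.75 - 2.38*j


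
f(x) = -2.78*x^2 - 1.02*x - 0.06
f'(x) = -5.56*x - 1.02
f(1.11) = -4.62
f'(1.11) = -7.19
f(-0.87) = -1.28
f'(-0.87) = 3.82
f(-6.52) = -111.59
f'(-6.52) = 35.23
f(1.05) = -4.20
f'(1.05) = -6.86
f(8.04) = -187.96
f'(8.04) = -45.72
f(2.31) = -17.25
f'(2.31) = -13.86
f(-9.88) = -261.35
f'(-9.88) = 53.91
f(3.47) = -37.07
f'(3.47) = -20.31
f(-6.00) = -94.02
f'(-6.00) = 32.34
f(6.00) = -106.26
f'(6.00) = -34.38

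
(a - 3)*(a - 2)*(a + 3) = a^3 - 2*a^2 - 9*a + 18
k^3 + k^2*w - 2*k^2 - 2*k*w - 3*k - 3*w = (k - 3)*(k + 1)*(k + w)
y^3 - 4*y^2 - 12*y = y*(y - 6)*(y + 2)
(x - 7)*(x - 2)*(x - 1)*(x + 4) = x^4 - 6*x^3 - 17*x^2 + 78*x - 56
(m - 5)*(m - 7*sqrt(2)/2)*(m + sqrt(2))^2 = m^4 - 5*m^3 - 3*sqrt(2)*m^3/2 - 12*m^2 + 15*sqrt(2)*m^2/2 - 7*sqrt(2)*m + 60*m + 35*sqrt(2)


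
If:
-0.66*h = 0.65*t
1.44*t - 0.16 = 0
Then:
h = -0.11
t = 0.11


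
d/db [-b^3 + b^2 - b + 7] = -3*b^2 + 2*b - 1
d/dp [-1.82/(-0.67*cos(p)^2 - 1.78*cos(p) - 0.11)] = (2.4388*cos(p) + 3.2396)*sin(p)/(0.67*cos(p)^2 + 1.78*cos(p) + 0.11)^2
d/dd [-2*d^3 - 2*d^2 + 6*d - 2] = -6*d^2 - 4*d + 6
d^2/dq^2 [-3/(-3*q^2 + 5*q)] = 6*(-3*q*(3*q - 5) + (6*q - 5)^2)/(q^3*(3*q - 5)^3)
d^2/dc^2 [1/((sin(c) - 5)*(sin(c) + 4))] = (-4*sin(c)^4 + 3*sin(c)^3 - 75*sin(c)^2 + 14*sin(c) + 42)/((sin(c) - 5)^3*(sin(c) + 4)^3)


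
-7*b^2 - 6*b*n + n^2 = (-7*b + n)*(b + n)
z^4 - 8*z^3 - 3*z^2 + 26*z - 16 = (z - 8)*(z - 1)^2*(z + 2)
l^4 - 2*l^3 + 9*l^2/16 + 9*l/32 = l*(l - 3/2)*(l - 3/4)*(l + 1/4)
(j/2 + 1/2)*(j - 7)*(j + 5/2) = j^3/2 - 7*j^2/4 - 11*j - 35/4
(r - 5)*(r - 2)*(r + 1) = r^3 - 6*r^2 + 3*r + 10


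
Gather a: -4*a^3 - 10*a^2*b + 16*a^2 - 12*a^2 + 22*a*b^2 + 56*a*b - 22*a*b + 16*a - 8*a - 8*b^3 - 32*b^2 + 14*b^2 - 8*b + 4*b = -4*a^3 + a^2*(4 - 10*b) + a*(22*b^2 + 34*b + 8) - 8*b^3 - 18*b^2 - 4*b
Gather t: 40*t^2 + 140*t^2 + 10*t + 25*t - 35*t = 180*t^2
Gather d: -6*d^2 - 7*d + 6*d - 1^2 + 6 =-6*d^2 - d + 5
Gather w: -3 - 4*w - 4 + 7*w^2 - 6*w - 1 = 7*w^2 - 10*w - 8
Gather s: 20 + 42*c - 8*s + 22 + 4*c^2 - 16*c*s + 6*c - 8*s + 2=4*c^2 + 48*c + s*(-16*c - 16) + 44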